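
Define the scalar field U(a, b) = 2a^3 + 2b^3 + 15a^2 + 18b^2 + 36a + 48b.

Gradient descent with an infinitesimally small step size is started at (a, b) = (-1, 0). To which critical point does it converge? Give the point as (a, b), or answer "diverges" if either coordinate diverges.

U is separable, so gradient descent decouples: a follows -∂U/∂a, b follows -∂U/∂b.
∂U/∂a = 6(a + 2)(a + 3); at a=-1 this is 12, so a decreases.
∂U/∂b = 6(b + 2)(b + 4); at b=0 this is 48, so b decreases.
a converges to its nearest critical value -2 (a local min of the a-part); b converges to -2. The iterate converges to (-2, -2).

(-2, -2)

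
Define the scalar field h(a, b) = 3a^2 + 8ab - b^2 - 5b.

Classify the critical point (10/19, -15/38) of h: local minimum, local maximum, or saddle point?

The Hessian of h is constant: H = [[6, 8], [8, -2]].
det(H) = 6·(-2) − 8² = -76.
Since det(H) < 0, H is indefinite and the critical point is a saddle point.

saddle point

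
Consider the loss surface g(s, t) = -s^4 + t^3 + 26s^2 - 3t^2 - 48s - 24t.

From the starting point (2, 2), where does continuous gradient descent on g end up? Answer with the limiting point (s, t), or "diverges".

g is separable, so gradient descent decouples: s follows -∂g/∂s, t follows -∂g/∂t.
∂g/∂s = -4(s - 3)(s - 1)(s + 4); at s=2 this is 24, so s decreases.
∂g/∂t = 3(t - 4)(t + 2); at t=2 this is -24, so t increases.
s converges to its nearest critical value 1 (a local min of the s-part); t converges to 4. The iterate converges to (1, 4).

(1, 4)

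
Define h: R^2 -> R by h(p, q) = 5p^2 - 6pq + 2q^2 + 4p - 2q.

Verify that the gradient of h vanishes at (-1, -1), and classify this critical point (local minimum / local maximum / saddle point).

∇h = (10p - 6q + 4, -6p + 4q - 2); substituting (-1, -1) gives ∇h = (0, 0), so (-1, -1) is indeed a critical point.
The Hessian of h is constant: H = [[10, -6], [-6, 4]].
det(H) = 10·4 − (-6)² = 4.
det(H) > 0 and tr(H) = 14 > 0, so H is positive definite and the point is a local minimum.

local minimum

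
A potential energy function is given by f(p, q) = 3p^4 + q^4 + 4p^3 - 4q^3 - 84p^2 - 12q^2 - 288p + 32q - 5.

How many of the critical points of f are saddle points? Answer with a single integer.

f separates as a function of p plus a function of q, so ∇f=0 decouples.
∂f/∂p = 12(p - 4)(p + 2)(p + 3) = 0 at p ∈ {-3, -2, 4}; ∂f/∂q = 4(q - 4)(q - 1)(q + 2) = 0 at q ∈ {-2, 1, 4}.
The Hessian is diagonal: diag(f_pp, f_qq). Second derivatives: f_pp(-3)=84, f_pp(-2)=-72, f_pp(4)=504; f_qq(-2)=72, f_qq(1)=-36, f_qq(4)=72.
Saddle points occur where the two diagonal entries have opposite signs: (-3, 1), (-2, -2), (-2, 4), (4, 1). Count: 4.

4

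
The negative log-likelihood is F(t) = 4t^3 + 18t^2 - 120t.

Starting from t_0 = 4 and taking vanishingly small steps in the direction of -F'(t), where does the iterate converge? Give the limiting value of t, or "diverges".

F'(t) = 12(t - 2)(t + 5), so F'(4) = 216.
Gradient descent moves in the -F' direction, i.e. t is decreasing.
The nearest critical point in that direction is t = 2, where F'' = 84 > 0 (a local minimum). The iterate converges there.

2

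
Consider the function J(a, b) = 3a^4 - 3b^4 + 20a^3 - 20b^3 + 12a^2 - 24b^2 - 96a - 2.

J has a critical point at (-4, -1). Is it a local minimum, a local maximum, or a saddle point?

local minimum

The mixed partial ∂²J/∂a∂b is 0, so the Hessian at any point is diag(J_aa, J_bb) = diag(12(3a^2 + 10a + 2), -12(3b^2 + 10b + 4)).
At (-4, -1): H = diag(120, 36).
Both eigenvalues are positive, so H is positive definite: a local minimum.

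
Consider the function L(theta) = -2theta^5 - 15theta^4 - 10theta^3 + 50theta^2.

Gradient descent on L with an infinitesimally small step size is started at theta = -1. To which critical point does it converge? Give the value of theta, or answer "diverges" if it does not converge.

L'(theta) = -10theta(theta - 1)(theta + 2)(theta + 5), so L'(-1) = -80.
Gradient descent moves in the -L' direction, i.e. theta is increasing.
The nearest critical point in that direction is theta = 0, where L'' = 100 > 0 (a local minimum). The iterate converges there.

0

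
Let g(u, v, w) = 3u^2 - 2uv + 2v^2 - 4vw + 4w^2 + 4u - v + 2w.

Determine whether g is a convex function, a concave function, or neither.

convex

g is quadratic, so its Hessian is the constant matrix H = [[6, -2, 0], [-2, 4, -4], [0, -4, 8]].
Leading principal minors: 6, 20, 64.
All positive ⇒ H ≻ 0 ⇒ convex.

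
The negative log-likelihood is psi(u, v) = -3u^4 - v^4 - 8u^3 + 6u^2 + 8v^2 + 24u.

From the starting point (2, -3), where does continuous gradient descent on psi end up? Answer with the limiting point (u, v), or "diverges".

diverges

psi is separable, so gradient descent decouples: u follows -∂psi/∂u, v follows -∂psi/∂v.
∂psi/∂u = -12(u - 1)(u + 1)(u + 2); at u=2 this is -144, so u increases.
∂psi/∂v = -4v(v - 2)(v + 2); at v=-3 this is 60, so v decreases.
The u-coordinate has no critical point in that direction and runs off to infinity.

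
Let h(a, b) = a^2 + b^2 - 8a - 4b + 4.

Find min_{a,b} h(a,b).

h(a,b) separates as P(a) + Q(b) + 4, so its minimum is min P + min Q + 4.
P'(a) = 2a - 8 vanishes at a ∈ {4}; Q'(b) = 2b - 4 vanishes at b ∈ {2}.
Local minima of P (where P''>0): P(4)=-16. Local minima of Q: Q(2)=-4.
So the global minimum of h is P(4) + Q(2) + 4 = -16 − 4 + 4 = -16, attained at (4, 2).

-16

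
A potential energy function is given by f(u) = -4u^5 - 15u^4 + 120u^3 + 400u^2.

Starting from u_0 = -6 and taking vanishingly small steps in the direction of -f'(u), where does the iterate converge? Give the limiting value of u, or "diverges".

f'(u) = -20u(u - 4)(u + 2)(u + 5), so f'(-6) = -4800.
Gradient descent moves in the -f' direction, i.e. u is increasing.
The nearest critical point in that direction is u = -5, where f'' = 2700 > 0 (a local minimum). The iterate converges there.

-5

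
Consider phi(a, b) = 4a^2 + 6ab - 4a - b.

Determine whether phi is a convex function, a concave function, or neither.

neither

phi is quadratic, so its Hessian is the constant matrix H = [[8, 6], [6, 0]].
det(H) = -36, tr(H) = 8.
det(H) < 0, so H is indefinite: neither convex nor concave.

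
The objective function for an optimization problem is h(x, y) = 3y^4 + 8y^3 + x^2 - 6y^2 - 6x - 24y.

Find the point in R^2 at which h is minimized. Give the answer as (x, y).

h(x,y) separates as P(x) + Q(y), so its minimum is min P + min Q.
P'(x) = 2x - 6 vanishes at x ∈ {3}; Q'(y) = 12(y - 1)(y + 1)(y + 2) vanishes at y ∈ {-2, -1, 1}.
Local minima of P (where P''>0): P(3)=-9. Local minima of Q: Q(-2)=8, Q(1)=-19.
So the global minimum of h is P(3) + Q(1) = -9 − 19 = -28, attained at (3, 1).

(3, 1)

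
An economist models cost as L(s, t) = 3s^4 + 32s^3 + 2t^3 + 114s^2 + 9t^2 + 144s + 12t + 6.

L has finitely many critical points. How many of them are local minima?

2

L separates as a function of s plus a function of t, so ∇L=0 decouples.
∂L/∂s = 12(s + 1)(s + 3)(s + 4) = 0 at s ∈ {-4, -3, -1}; ∂L/∂t = 6(t + 1)(t + 2) = 0 at t ∈ {-2, -1}.
The Hessian is diagonal: diag(L_ss, L_tt). Second derivatives: L_ss(-4)=36, L_ss(-3)=-24, L_ss(-1)=72; L_tt(-2)=-6, L_tt(-1)=6.
Local minima occur where both diagonal entries positive: (-4, -1), (-1, -1). Count: 2.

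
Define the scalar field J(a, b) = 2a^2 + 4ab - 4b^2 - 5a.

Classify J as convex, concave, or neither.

neither

J is quadratic, so its Hessian is the constant matrix H = [[4, 4], [4, -8]].
det(H) = -48, tr(H) = -4.
det(H) < 0, so H is indefinite: neither convex nor concave.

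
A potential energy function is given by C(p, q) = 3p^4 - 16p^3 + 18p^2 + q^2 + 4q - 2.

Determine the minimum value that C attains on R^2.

C(p,q) separates as A(p) + B(q) − 2, so its minimum is min A + min B − 2.
A'(p) = 12p(p - 3)(p - 1) vanishes at p ∈ {0, 1, 3}; B'(q) = 2q + 4 vanishes at q ∈ {-2}.
Local minima of A (where A''>0): A(0)=0, A(3)=-27. Local minima of B: B(-2)=-4.
So the global minimum of C is A(3) + B(-2) − 2 = -27 − 4 − 2 = -33, attained at (3, -2).

-33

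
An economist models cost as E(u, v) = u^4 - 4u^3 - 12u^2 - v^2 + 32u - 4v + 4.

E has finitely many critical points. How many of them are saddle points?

E separates as a function of u plus a function of v, so ∇E=0 decouples.
∂E/∂u = 4(u - 4)(u - 1)(u + 2) = 0 at u ∈ {-2, 1, 4}; ∂E/∂v = -2(v + 2) = 0 at v ∈ {-2}.
The Hessian is diagonal: diag(E_uu, E_vv). Second derivatives: E_uu(-2)=72, E_uu(1)=-36, E_uu(4)=72; E_vv(-2)=-2.
Saddle points occur where the two diagonal entries have opposite signs: (-2, -2), (4, -2). Count: 2.

2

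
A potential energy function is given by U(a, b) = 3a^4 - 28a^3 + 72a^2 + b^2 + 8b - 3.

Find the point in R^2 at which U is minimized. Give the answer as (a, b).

U(a,b) separates as P(a) + Q(b) − 3, so its minimum is min P + min Q − 3.
P'(a) = 12a(a - 4)(a - 3) vanishes at a ∈ {0, 3, 4}; Q'(b) = 2b + 8 vanishes at b ∈ {-4}.
Local minima of P (where P''>0): P(0)=0, P(4)=128. Local minima of Q: Q(-4)=-16.
So the global minimum of U is P(0) + Q(-4) − 3 = 0 − 16 − 3 = -19, attained at (0, -4).

(0, -4)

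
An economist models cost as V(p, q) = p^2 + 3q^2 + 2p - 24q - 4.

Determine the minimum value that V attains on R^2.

-53

V(p,q) separates as A(p) + B(q) − 4, so its minimum is min A + min B − 4.
A'(p) = 2p + 2 vanishes at p ∈ {-1}; B'(q) = 6q - 24 vanishes at q ∈ {4}.
Local minima of A (where A''>0): A(-1)=-1. Local minima of B: B(4)=-48.
So the global minimum of V is A(-1) + B(4) − 4 = -1 − 48 − 4 = -53, attained at (-1, 4).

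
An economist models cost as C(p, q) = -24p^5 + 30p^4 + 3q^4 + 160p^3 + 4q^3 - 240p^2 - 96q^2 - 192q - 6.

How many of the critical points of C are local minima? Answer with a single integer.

C separates as a function of p plus a function of q, so ∇C=0 decouples.
∂C/∂p = -120p(p - 2)(p - 1)(p + 2) = 0 at p ∈ {-2, 0, 1, 2}; ∂C/∂q = 12(q - 4)(q + 1)(q + 4) = 0 at q ∈ {-4, -1, 4}.
The Hessian is diagonal: diag(C_pp, C_qq). Second derivatives: C_pp(-2)=2880, C_pp(0)=-480, C_pp(1)=360, C_pp(2)=-960; C_qq(-4)=288, C_qq(-1)=-180, C_qq(4)=480.
Local minima occur where both diagonal entries positive: (-2, -4), (-2, 4), (1, -4), (1, 4). Count: 4.

4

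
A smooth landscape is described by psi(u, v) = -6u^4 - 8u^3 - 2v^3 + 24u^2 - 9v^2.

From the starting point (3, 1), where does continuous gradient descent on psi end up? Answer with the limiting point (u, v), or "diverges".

diverges

psi is separable, so gradient descent decouples: u follows -∂psi/∂u, v follows -∂psi/∂v.
∂psi/∂u = -24u(u - 1)(u + 2); at u=3 this is -720, so u increases.
∂psi/∂v = -6v(v + 3); at v=1 this is -24, so v increases.
The u-coordinate has no critical point in that direction and runs off to infinity.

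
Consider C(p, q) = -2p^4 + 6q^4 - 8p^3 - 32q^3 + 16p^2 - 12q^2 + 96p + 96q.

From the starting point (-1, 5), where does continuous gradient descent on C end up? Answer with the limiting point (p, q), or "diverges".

(-2, 4)

C is separable, so gradient descent decouples: p follows -∂C/∂p, q follows -∂C/∂q.
∂C/∂p = -8(p - 2)(p + 2)(p + 3); at p=-1 this is 48, so p decreases.
∂C/∂q = 24(q - 4)(q - 1)(q + 1); at q=5 this is 576, so q decreases.
p converges to its nearest critical value -2 (a local min of the p-part); q converges to 4. The iterate converges to (-2, 4).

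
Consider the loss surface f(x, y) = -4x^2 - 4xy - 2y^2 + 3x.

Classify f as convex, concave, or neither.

concave

f is quadratic, so its Hessian is the constant matrix H = [[-8, -4], [-4, -4]].
det(H) = 16, tr(H) = -12.
det(H) > 0 and tr(H) < 0, so H is negative definite everywhere: concave.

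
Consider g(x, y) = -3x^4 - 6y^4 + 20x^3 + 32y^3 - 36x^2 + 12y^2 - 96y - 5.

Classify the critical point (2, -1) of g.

The mixed partial ∂²g/∂x∂y is 0, so the Hessian at any point is diag(g_xx, g_yy) = diag(12(-3x^2 + 10x - 6), 24(-3y^2 + 8y + 1)).
At (2, -1): H = diag(24, -240).
The eigenvalues have opposite signs, so H is indefinite: a saddle point.

saddle point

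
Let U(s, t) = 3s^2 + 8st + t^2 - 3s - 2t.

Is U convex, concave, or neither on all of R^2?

U is quadratic, so its Hessian is the constant matrix H = [[6, 8], [8, 2]].
det(H) = -52, tr(H) = 8.
det(H) < 0, so H is indefinite: neither convex nor concave.

neither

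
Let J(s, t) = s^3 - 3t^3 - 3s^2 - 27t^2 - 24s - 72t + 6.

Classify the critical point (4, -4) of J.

local minimum

The mixed partial ∂²J/∂s∂t is 0, so the Hessian at any point is diag(J_ss, J_tt) = diag(6(s - 1), -18(t + 3)).
At (4, -4): H = diag(18, 18).
Both eigenvalues are positive, so H is positive definite: a local minimum.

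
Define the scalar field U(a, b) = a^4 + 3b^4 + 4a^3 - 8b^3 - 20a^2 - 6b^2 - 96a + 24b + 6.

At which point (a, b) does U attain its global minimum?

U(a,b) separates as P(a) + Q(b) + 6, so its minimum is min P + min Q + 6.
P'(a) = 4(a - 3)(a + 2)(a + 4) vanishes at a ∈ {-4, -2, 3}; Q'(b) = 12(b - 2)(b - 1)(b + 1) vanishes at b ∈ {-1, 1, 2}.
Local minima of P (where P''>0): P(-4)=64, P(3)=-279. Local minima of Q: Q(-1)=-19, Q(2)=8.
So the global minimum of U is P(3) + Q(-1) + 6 = -279 − 19 + 6 = -292, attained at (3, -1).

(3, -1)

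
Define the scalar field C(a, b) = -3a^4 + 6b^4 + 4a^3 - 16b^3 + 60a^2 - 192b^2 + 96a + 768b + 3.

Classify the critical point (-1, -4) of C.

local minimum

The mixed partial ∂²C/∂a∂b is 0, so the Hessian at any point is diag(C_aa, C_bb) = diag(12(-3a^2 + 2a + 10), 24(3b^2 - 4b - 16)).
At (-1, -4): H = diag(60, 1152).
Both eigenvalues are positive, so H is positive definite: a local minimum.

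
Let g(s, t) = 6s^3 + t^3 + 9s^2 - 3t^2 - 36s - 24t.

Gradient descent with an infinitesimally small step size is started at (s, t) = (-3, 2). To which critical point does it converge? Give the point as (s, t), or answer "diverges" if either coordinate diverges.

g is separable, so gradient descent decouples: s follows -∂g/∂s, t follows -∂g/∂t.
∂g/∂s = 18(s - 1)(s + 2); at s=-3 this is 72, so s decreases.
∂g/∂t = 3(t - 4)(t + 2); at t=2 this is -24, so t increases.
The s-coordinate has no critical point in that direction and runs off to infinity.

diverges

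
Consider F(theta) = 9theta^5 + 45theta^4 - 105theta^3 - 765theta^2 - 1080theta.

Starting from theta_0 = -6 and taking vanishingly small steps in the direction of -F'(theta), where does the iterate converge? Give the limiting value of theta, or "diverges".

F'(theta) = 45(theta - 3)(theta + 1)(theta + 2)(theta + 4), so F'(-6) = 16200.
Gradient descent moves in the -F' direction, i.e. theta is decreasing.
There is no critical point below theta=-6, and F' keeps the same sign, so the iterate runs off to −∞.

diverges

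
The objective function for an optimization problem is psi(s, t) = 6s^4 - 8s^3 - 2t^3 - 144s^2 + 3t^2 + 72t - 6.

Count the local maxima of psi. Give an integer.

psi separates as a function of s plus a function of t, so ∇psi=0 decouples.
∂psi/∂s = 24s(s - 4)(s + 3) = 0 at s ∈ {-3, 0, 4}; ∂psi/∂t = -6(t - 4)(t + 3) = 0 at t ∈ {-3, 4}.
The Hessian is diagonal: diag(psi_ss, psi_tt). Second derivatives: psi_ss(-3)=504, psi_ss(0)=-288, psi_ss(4)=672; psi_tt(-3)=42, psi_tt(4)=-42.
Local maxima occur where both diagonal entries negative: (0, 4). Count: 1.

1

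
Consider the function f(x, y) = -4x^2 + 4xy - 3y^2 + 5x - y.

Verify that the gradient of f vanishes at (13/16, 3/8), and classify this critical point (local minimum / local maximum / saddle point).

∇f = (-8x + 4y + 5, 4x - 6y - 1); substituting (13/16, 3/8) gives ∇f = (0, 0), so (13/16, 3/8) is indeed a critical point.
The Hessian of f is constant: H = [[-8, 4], [4, -6]].
det(H) = (-8)·(-6) − 4² = 32.
det(H) > 0 and tr(H) = -14 < 0, so H is negative definite and the point is a local maximum.

local maximum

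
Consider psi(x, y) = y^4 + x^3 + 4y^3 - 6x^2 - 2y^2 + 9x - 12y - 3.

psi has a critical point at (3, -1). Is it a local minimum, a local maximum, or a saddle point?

The mixed partial ∂²psi/∂x∂y is 0, so the Hessian at any point is diag(psi_xx, psi_yy) = diag(6(x - 2), 4(3y^2 + 6y - 1)).
At (3, -1): H = diag(6, -16).
The eigenvalues have opposite signs, so H is indefinite: a saddle point.

saddle point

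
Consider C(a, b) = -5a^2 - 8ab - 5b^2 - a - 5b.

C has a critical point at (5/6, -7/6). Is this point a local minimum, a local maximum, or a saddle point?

The Hessian of C is constant: H = [[-10, -8], [-8, -10]].
det(H) = (-10)·(-10) − (-8)² = 36.
det(H) > 0 and tr(H) = -20 < 0, so H is negative definite and the point is a local maximum.

local maximum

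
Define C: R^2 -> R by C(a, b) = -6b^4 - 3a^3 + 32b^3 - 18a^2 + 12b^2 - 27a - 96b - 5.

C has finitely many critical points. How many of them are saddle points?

C separates as a function of a plus a function of b, so ∇C=0 decouples.
∂C/∂a = -9(a + 1)(a + 3) = 0 at a ∈ {-3, -1}; ∂C/∂b = -24(b - 4)(b - 1)(b + 1) = 0 at b ∈ {-1, 1, 4}.
The Hessian is diagonal: diag(C_aa, C_bb). Second derivatives: C_aa(-3)=18, C_aa(-1)=-18; C_bb(-1)=-240, C_bb(1)=144, C_bb(4)=-360.
Saddle points occur where the two diagonal entries have opposite signs: (-3, -1), (-3, 4), (-1, 1). Count: 3.

3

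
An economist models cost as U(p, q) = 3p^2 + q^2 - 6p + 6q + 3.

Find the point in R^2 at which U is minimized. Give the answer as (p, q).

U(p,q) separates as A(p) + B(q) + 3, so its minimum is min A + min B + 3.
A'(p) = 6p - 6 vanishes at p ∈ {1}; B'(q) = 2q + 6 vanishes at q ∈ {-3}.
Local minima of A (where A''>0): A(1)=-3. Local minima of B: B(-3)=-9.
So the global minimum of U is A(1) + B(-3) + 3 = -3 − 9 + 3 = -9, attained at (1, -3).

(1, -3)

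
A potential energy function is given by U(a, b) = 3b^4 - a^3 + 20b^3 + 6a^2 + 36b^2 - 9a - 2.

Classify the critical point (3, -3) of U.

saddle point

The mixed partial ∂²U/∂a∂b is 0, so the Hessian at any point is diag(U_aa, U_bb) = diag(6(-a + 2), 12(3b^2 + 10b + 6)).
At (3, -3): H = diag(-6, 36).
The eigenvalues have opposite signs, so H is indefinite: a saddle point.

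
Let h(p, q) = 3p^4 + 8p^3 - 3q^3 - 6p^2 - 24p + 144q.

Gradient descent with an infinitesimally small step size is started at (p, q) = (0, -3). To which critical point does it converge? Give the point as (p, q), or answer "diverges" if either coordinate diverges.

h is separable, so gradient descent decouples: p follows -∂h/∂p, q follows -∂h/∂q.
∂h/∂p = 12(p - 1)(p + 1)(p + 2); at p=0 this is -24, so p increases.
∂h/∂q = -9(q - 4)(q + 4); at q=-3 this is 63, so q decreases.
p converges to its nearest critical value 1 (a local min of the p-part); q converges to -4. The iterate converges to (1, -4).

(1, -4)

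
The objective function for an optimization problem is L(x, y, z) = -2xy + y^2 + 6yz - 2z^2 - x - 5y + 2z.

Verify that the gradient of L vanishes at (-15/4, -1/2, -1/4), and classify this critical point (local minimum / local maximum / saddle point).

saddle point

∇L = (-2y - 1, -2x + 2y + 6z - 5, 6y - 4z + 2); substituting (-15/4, -1/2, -1/4) gives ∇L = (0, 0, 0), so (-15/4, -1/2, -1/4) is indeed a critical point.
The Hessian is constant: H = [[0, -2, 0], [-2, 2, 6], [0, 6, -4]].
Leading principal minors: Δ₁ = 0, Δ₂ = -4, Δ₃ = 16.
The minors fit neither the all-positive nor the alternating-sign pattern, so H is indefinite: a saddle point.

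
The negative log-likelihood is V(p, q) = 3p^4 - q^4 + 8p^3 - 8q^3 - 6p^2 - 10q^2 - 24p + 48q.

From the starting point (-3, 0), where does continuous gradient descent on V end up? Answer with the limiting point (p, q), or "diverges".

(-2, -3)

V is separable, so gradient descent decouples: p follows -∂V/∂p, q follows -∂V/∂q.
∂V/∂p = 12(p - 1)(p + 1)(p + 2); at p=-3 this is -96, so p increases.
∂V/∂q = -4(q - 1)(q + 3)(q + 4); at q=0 this is 48, so q decreases.
p converges to its nearest critical value -2 (a local min of the p-part); q converges to -3. The iterate converges to (-2, -3).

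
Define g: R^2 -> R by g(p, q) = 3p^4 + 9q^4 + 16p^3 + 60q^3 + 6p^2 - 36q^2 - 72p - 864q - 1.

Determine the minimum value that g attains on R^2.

g(p,q) separates as A(p) + B(q) − 1, so its minimum is min A + min B − 1.
A'(p) = 12(p - 1)(p + 2)(p + 3) vanishes at p ∈ {-3, -2, 1}; B'(q) = 36(q - 2)(q + 3)(q + 4) vanishes at q ∈ {-4, -3, 2}.
Local minima of A (where A''>0): A(-3)=81, A(1)=-47. Local minima of B: B(-4)=1344, B(2)=-1248.
So the global minimum of g is A(1) + B(2) − 1 = -47 − 1248 − 1 = -1296, attained at (1, 2).

-1296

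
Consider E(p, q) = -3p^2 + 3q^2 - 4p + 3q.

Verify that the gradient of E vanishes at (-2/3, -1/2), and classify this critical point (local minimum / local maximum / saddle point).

saddle point

∇E = (-6p - 4, 6q + 3); substituting (-2/3, -1/2) gives ∇E = (0, 0), so (-2/3, -1/2) is indeed a critical point.
The Hessian of E is constant: H = [[-6, 0], [0, 6]].
det(H) = (-6)·6 − 0² = -36.
Since det(H) < 0, H is indefinite and the critical point is a saddle point.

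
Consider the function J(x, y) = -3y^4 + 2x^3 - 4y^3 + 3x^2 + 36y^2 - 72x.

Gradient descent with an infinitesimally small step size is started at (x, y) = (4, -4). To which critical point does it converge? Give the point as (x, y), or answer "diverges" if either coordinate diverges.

J is separable, so gradient descent decouples: x follows -∂J/∂x, y follows -∂J/∂y.
∂J/∂x = 6(x - 3)(x + 4); at x=4 this is 48, so x decreases.
∂J/∂y = -12y(y - 2)(y + 3); at y=-4 this is 288, so y decreases.
The y-coordinate has no critical point in that direction and runs off to infinity.

diverges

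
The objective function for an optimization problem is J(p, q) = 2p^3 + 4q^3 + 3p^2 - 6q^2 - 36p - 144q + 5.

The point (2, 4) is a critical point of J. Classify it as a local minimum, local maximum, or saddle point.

The mixed partial ∂²J/∂p∂q is 0, so the Hessian at any point is diag(J_pp, J_qq) = diag(6(2p + 1), 12(2q - 1)).
At (2, 4): H = diag(30, 84).
Both eigenvalues are positive, so H is positive definite: a local minimum.

local minimum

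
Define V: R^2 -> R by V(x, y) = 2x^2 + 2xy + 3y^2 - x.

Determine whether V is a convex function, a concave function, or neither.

convex

V is quadratic, so its Hessian is the constant matrix H = [[4, 2], [2, 6]].
det(H) = 20, tr(H) = 10.
det(H) > 0 and tr(H) > 0, so H is positive definite everywhere: convex.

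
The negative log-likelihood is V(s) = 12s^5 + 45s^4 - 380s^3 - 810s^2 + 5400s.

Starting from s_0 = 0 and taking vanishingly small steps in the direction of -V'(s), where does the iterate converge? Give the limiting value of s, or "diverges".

V'(s) = 60(s - 3)(s - 2)(s + 3)(s + 5), so V'(0) = 5400.
Gradient descent moves in the -V' direction, i.e. s is decreasing.
The nearest critical point in that direction is s = -3, where V'' = 3600 > 0 (a local minimum). The iterate converges there.

-3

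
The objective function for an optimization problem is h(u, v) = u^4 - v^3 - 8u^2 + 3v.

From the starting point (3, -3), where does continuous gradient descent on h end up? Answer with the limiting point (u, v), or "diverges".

h is separable, so gradient descent decouples: u follows -∂h/∂u, v follows -∂h/∂v.
∂h/∂u = 4u(u - 2)(u + 2); at u=3 this is 60, so u decreases.
∂h/∂v = -3(v - 1)(v + 1); at v=-3 this is -24, so v increases.
u converges to its nearest critical value 2 (a local min of the u-part); v converges to -1. The iterate converges to (2, -1).

(2, -1)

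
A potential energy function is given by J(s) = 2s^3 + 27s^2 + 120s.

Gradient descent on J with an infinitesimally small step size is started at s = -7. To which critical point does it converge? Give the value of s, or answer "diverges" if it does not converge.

diverges

J'(s) = 6(s + 4)(s + 5), so J'(-7) = 36.
Gradient descent moves in the -J' direction, i.e. s is decreasing.
There is no critical point below s=-7, and J' keeps the same sign, so the iterate runs off to −∞.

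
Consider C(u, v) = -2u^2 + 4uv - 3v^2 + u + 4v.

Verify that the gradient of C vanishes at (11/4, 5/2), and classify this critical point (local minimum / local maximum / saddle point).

∇C = (-4u + 4v + 1, 4u - 6v + 4); substituting (11/4, 5/2) gives ∇C = (0, 0), so (11/4, 5/2) is indeed a critical point.
The Hessian of C is constant: H = [[-4, 4], [4, -6]].
det(H) = (-4)·(-6) − 4² = 8.
det(H) > 0 and tr(H) = -10 < 0, so H is negative definite and the point is a local maximum.

local maximum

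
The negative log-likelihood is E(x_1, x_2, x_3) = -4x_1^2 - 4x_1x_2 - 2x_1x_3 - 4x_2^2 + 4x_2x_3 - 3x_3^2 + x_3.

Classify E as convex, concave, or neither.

concave

E is quadratic, so its Hessian is the constant matrix H = [[-8, -4, -2], [-4, -8, 4], [-2, 4, -6]].
Leading principal minors: -8, 48, -64.
Signs alternate −, +, − ⇒ H ≺ 0 ⇒ concave.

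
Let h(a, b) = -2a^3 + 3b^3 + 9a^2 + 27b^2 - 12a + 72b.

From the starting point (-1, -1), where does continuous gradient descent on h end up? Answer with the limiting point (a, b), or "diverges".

h is separable, so gradient descent decouples: a follows -∂h/∂a, b follows -∂h/∂b.
∂h/∂a = -6(a - 2)(a - 1); at a=-1 this is -36, so a increases.
∂h/∂b = 9(b + 2)(b + 4); at b=-1 this is 27, so b decreases.
a converges to its nearest critical value 1 (a local min of the a-part); b converges to -2. The iterate converges to (1, -2).

(1, -2)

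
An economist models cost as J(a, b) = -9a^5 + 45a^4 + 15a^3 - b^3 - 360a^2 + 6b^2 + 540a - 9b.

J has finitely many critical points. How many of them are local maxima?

J separates as a function of a plus a function of b, so ∇J=0 decouples.
∂J/∂a = -45(a - 3)(a - 2)(a - 1)(a + 2) = 0 at a ∈ {-2, 1, 2, 3}; ∂J/∂b = -3(b - 3)(b - 1) = 0 at b ∈ {1, 3}.
The Hessian is diagonal: diag(J_aa, J_bb). Second derivatives: J_aa(-2)=2700, J_aa(1)=-270, J_aa(2)=180, J_aa(3)=-450; J_bb(1)=6, J_bb(3)=-6.
Local maxima occur where both diagonal entries negative: (1, 3), (3, 3). Count: 2.

2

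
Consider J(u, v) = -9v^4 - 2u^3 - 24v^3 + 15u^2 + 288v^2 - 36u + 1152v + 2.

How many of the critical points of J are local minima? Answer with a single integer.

1

J separates as a function of u plus a function of v, so ∇J=0 decouples.
∂J/∂u = -6(u - 3)(u - 2) = 0 at u ∈ {2, 3}; ∂J/∂v = -36(v - 4)(v + 2)(v + 4) = 0 at v ∈ {-4, -2, 4}.
The Hessian is diagonal: diag(J_uu, J_vv). Second derivatives: J_uu(2)=6, J_uu(3)=-6; J_vv(-4)=-576, J_vv(-2)=432, J_vv(4)=-1728.
Local minima occur where both diagonal entries positive: (2, -2). Count: 1.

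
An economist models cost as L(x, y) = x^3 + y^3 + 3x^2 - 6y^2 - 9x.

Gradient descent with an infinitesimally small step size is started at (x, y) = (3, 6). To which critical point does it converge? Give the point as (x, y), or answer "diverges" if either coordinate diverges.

(1, 4)

L is separable, so gradient descent decouples: x follows -∂L/∂x, y follows -∂L/∂y.
∂L/∂x = 3(x - 1)(x + 3); at x=3 this is 36, so x decreases.
∂L/∂y = 3y(y - 4); at y=6 this is 36, so y decreases.
x converges to its nearest critical value 1 (a local min of the x-part); y converges to 4. The iterate converges to (1, 4).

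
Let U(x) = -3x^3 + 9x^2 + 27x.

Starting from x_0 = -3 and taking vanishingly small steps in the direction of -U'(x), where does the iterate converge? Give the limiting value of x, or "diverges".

U'(x) = -9(x - 3)(x + 1), so U'(-3) = -108.
Gradient descent moves in the -U' direction, i.e. x is increasing.
The nearest critical point in that direction is x = -1, where U'' = 36 > 0 (a local minimum). The iterate converges there.

-1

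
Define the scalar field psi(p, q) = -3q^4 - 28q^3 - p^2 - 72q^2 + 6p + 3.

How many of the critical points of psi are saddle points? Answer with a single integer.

1

psi separates as a function of p plus a function of q, so ∇psi=0 decouples.
∂psi/∂p = -2(p - 3) = 0 at p ∈ {3}; ∂psi/∂q = -12q(q + 3)(q + 4) = 0 at q ∈ {-4, -3, 0}.
The Hessian is diagonal: diag(psi_pp, psi_qq). Second derivatives: psi_pp(3)=-2; psi_qq(-4)=-48, psi_qq(-3)=36, psi_qq(0)=-144.
Saddle points occur where the two diagonal entries have opposite signs: (3, -3). Count: 1.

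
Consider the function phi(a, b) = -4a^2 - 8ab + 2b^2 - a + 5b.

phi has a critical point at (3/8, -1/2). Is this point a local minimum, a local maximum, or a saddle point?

saddle point

The Hessian of phi is constant: H = [[-8, -8], [-8, 4]].
det(H) = (-8)·4 − (-8)² = -96.
Since det(H) < 0, H is indefinite and the critical point is a saddle point.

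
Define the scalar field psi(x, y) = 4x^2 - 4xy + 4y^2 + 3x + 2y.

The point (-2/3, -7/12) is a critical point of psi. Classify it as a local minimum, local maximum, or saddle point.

local minimum

The Hessian of psi is constant: H = [[8, -4], [-4, 8]].
det(H) = 8·8 − (-4)² = 48.
det(H) > 0 and tr(H) = 16 > 0, so H is positive definite and the point is a local minimum.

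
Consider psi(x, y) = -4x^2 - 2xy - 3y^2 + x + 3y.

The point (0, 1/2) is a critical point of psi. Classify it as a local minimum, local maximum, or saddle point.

The Hessian of psi is constant: H = [[-8, -2], [-2, -6]].
det(H) = (-8)·(-6) − (-2)² = 44.
det(H) > 0 and tr(H) = -14 < 0, so H is negative definite and the point is a local maximum.

local maximum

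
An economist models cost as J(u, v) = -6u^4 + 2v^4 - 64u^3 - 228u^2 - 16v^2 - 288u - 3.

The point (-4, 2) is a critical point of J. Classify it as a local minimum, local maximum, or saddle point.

saddle point

The mixed partial ∂²J/∂u∂v is 0, so the Hessian at any point is diag(J_uu, J_vv) = diag(-24(3u^2 + 16u + 19), 8(3v^2 - 4)).
At (-4, 2): H = diag(-72, 64).
The eigenvalues have opposite signs, so H is indefinite: a saddle point.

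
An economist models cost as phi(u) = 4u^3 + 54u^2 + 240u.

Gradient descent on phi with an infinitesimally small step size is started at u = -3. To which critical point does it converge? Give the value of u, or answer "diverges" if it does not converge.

phi'(u) = 12(u + 4)(u + 5), so phi'(-3) = 24.
Gradient descent moves in the -phi' direction, i.e. u is decreasing.
The nearest critical point in that direction is u = -4, where phi'' = 12 > 0 (a local minimum). The iterate converges there.

-4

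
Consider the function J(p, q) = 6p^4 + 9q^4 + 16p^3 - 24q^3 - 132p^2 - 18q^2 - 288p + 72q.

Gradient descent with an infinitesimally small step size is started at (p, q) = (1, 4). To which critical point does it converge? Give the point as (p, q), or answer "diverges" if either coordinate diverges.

(3, 2)

J is separable, so gradient descent decouples: p follows -∂J/∂p, q follows -∂J/∂q.
∂J/∂p = 24(p - 3)(p + 1)(p + 4); at p=1 this is -480, so p increases.
∂J/∂q = 36(q - 2)(q - 1)(q + 1); at q=4 this is 1080, so q decreases.
p converges to its nearest critical value 3 (a local min of the p-part); q converges to 2. The iterate converges to (3, 2).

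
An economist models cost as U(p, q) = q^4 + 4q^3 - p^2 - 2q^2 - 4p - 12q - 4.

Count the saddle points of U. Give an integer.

2

U separates as a function of p plus a function of q, so ∇U=0 decouples.
∂U/∂p = -2(p + 2) = 0 at p ∈ {-2}; ∂U/∂q = 4(q - 1)(q + 1)(q + 3) = 0 at q ∈ {-3, -1, 1}.
The Hessian is diagonal: diag(U_pp, U_qq). Second derivatives: U_pp(-2)=-2; U_qq(-3)=32, U_qq(-1)=-16, U_qq(1)=32.
Saddle points occur where the two diagonal entries have opposite signs: (-2, -3), (-2, 1). Count: 2.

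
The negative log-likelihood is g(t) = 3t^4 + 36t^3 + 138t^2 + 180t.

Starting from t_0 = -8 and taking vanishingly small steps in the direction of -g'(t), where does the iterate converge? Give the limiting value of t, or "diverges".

-5

g'(t) = 12(t + 1)(t + 3)(t + 5), so g'(-8) = -1260.
Gradient descent moves in the -g' direction, i.e. t is increasing.
The nearest critical point in that direction is t = -5, where g'' = 96 > 0 (a local minimum). The iterate converges there.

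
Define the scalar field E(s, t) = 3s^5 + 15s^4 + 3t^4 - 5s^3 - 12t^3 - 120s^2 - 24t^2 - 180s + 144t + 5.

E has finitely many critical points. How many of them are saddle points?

6

E separates as a function of s plus a function of t, so ∇E=0 decouples.
∂E/∂s = 15(s - 2)(s + 1)(s + 2)(s + 3) = 0 at s ∈ {-3, -2, -1, 2}; ∂E/∂t = 12(t - 3)(t - 2)(t + 2) = 0 at t ∈ {-2, 2, 3}.
The Hessian is diagonal: diag(E_ss, E_tt). Second derivatives: E_ss(-3)=-150, E_ss(-2)=60, E_ss(-1)=-90, E_ss(2)=900; E_tt(-2)=240, E_tt(2)=-48, E_tt(3)=60.
Saddle points occur where the two diagonal entries have opposite signs: (-3, -2), (-3, 3), (-2, 2), (-1, -2), (-1, 3), (2, 2). Count: 6.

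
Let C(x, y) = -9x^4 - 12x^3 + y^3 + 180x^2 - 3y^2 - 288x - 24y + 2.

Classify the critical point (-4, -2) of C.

The mixed partial ∂²C/∂x∂y is 0, so the Hessian at any point is diag(C_xx, C_yy) = diag(36(-3x^2 - 2x + 10), 6(y - 1)).
At (-4, -2): H = diag(-1080, -18).
Both eigenvalues are negative, so H is negative definite: a local maximum.

local maximum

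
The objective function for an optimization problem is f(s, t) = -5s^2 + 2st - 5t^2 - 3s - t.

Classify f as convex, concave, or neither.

f is quadratic, so its Hessian is the constant matrix H = [[-10, 2], [2, -10]].
det(H) = 96, tr(H) = -20.
det(H) > 0 and tr(H) < 0, so H is negative definite everywhere: concave.

concave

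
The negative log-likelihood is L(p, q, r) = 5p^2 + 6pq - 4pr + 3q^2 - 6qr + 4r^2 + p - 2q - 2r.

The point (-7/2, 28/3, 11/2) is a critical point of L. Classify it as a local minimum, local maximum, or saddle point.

The Hessian is constant: H = [[10, 6, -4], [6, 6, -6], [-4, -6, 8]].
Leading principal minors: Δ₁ = 10, Δ₂ = 24, Δ₃ = 24.
All leading minors are positive, so H is positive definite: a local minimum.

local minimum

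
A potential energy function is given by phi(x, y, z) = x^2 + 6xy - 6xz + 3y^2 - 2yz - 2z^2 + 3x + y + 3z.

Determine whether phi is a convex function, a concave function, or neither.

phi is quadratic, so its Hessian is the constant matrix H = [[2, 6, -6], [6, 6, -2], [-6, -2, -4]].
Leading principal minors: 2, -24, 16.
Neither pattern holds ⇒ H is indefinite ⇒ neither convex nor concave.

neither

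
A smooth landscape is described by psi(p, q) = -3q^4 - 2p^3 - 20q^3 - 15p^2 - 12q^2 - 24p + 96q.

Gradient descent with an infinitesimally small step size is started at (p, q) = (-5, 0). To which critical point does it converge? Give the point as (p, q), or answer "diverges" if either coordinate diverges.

psi is separable, so gradient descent decouples: p follows -∂psi/∂p, q follows -∂psi/∂q.
∂psi/∂p = -6(p + 1)(p + 4); at p=-5 this is -24, so p increases.
∂psi/∂q = -12(q - 1)(q + 2)(q + 4); at q=0 this is 96, so q decreases.
p converges to its nearest critical value -4 (a local min of the p-part); q converges to -2. The iterate converges to (-4, -2).

(-4, -2)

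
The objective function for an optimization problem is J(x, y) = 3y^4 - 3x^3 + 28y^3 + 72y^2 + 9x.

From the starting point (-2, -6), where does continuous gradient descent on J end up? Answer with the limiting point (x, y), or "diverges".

J is separable, so gradient descent decouples: x follows -∂J/∂x, y follows -∂J/∂y.
∂J/∂x = -9(x - 1)(x + 1); at x=-2 this is -27, so x increases.
∂J/∂y = 12y(y + 3)(y + 4); at y=-6 this is -432, so y increases.
x converges to its nearest critical value -1 (a local min of the x-part); y converges to -4. The iterate converges to (-1, -4).

(-1, -4)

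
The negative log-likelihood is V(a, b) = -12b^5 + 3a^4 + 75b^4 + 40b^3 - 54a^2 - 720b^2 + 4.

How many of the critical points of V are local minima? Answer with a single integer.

V separates as a function of a plus a function of b, so ∇V=0 decouples.
∂V/∂a = 12a(a - 3)(a + 3) = 0 at a ∈ {-3, 0, 3}; ∂V/∂b = -60b(b - 4)(b - 3)(b + 2) = 0 at b ∈ {-2, 0, 3, 4}.
The Hessian is diagonal: diag(V_aa, V_bb). Second derivatives: V_aa(-3)=216, V_aa(0)=-108, V_aa(3)=216; V_bb(-2)=3600, V_bb(0)=-1440, V_bb(3)=900, V_bb(4)=-1440.
Local minima occur where both diagonal entries positive: (-3, -2), (-3, 3), (3, -2), (3, 3). Count: 4.

4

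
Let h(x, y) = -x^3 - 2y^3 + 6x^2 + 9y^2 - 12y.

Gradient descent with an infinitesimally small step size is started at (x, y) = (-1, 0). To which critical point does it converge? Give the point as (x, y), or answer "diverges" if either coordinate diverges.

(0, 1)

h is separable, so gradient descent decouples: x follows -∂h/∂x, y follows -∂h/∂y.
∂h/∂x = -3x(x - 4); at x=-1 this is -15, so x increases.
∂h/∂y = -6(y - 2)(y - 1); at y=0 this is -12, so y increases.
x converges to its nearest critical value 0 (a local min of the x-part); y converges to 1. The iterate converges to (0, 1).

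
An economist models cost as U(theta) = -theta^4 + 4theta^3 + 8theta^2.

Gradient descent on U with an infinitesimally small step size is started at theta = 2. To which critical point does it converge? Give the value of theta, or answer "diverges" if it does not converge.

U'(theta) = -4theta(theta - 4)(theta + 1), so U'(2) = 48.
Gradient descent moves in the -U' direction, i.e. theta is decreasing.
The nearest critical point in that direction is theta = 0, where U'' = 16 > 0 (a local minimum). The iterate converges there.

0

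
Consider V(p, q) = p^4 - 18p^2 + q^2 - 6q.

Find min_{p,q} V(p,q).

V(p,q) separates as A(p) + B(q), so its minimum is min A + min B.
A'(p) = 4p(p - 3)(p + 3) vanishes at p ∈ {-3, 0, 3}; B'(q) = 2q - 6 vanishes at q ∈ {3}.
Local minima of A (where A''>0): A(-3)=-81, A(3)=-81. Local minima of B: B(3)=-9.
So the global minimum of V is A(-3) + B(3) = -81 − 9 = -90, attained at (-3, 3).

-90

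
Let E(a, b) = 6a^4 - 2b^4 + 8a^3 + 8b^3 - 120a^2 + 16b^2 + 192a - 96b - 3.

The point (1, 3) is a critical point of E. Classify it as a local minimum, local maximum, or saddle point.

The mixed partial ∂²E/∂a∂b is 0, so the Hessian at any point is diag(E_aa, E_bb) = diag(24(3a^2 + 2a - 10), 8(-3b^2 + 6b + 4)).
At (1, 3): H = diag(-120, -40).
Both eigenvalues are negative, so H is negative definite: a local maximum.

local maximum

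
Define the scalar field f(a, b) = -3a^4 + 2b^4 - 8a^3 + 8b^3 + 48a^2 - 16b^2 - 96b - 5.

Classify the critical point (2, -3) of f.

The mixed partial ∂²f/∂a∂b is 0, so the Hessian at any point is diag(f_aa, f_bb) = diag(12(-3a^2 - 4a + 8), 8(3b^2 + 6b - 4)).
At (2, -3): H = diag(-144, 40).
The eigenvalues have opposite signs, so H is indefinite: a saddle point.

saddle point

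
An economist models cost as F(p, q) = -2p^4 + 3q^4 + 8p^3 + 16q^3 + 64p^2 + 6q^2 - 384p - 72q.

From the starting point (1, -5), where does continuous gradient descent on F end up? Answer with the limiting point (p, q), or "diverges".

(3, -3)

F is separable, so gradient descent decouples: p follows -∂F/∂p, q follows -∂F/∂q.
∂F/∂p = -8(p - 4)(p - 3)(p + 4); at p=1 this is -240, so p increases.
∂F/∂q = 12(q - 1)(q + 2)(q + 3); at q=-5 this is -432, so q increases.
p converges to its nearest critical value 3 (a local min of the p-part); q converges to -3. The iterate converges to (3, -3).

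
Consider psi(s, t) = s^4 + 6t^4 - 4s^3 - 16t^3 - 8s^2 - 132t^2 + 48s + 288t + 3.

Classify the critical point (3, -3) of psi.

The mixed partial ∂²psi/∂s∂t is 0, so the Hessian at any point is diag(psi_ss, psi_tt) = diag(4(3s^2 - 6s - 4), 24(3t^2 - 4t - 11)).
At (3, -3): H = diag(20, 672).
Both eigenvalues are positive, so H is positive definite: a local minimum.

local minimum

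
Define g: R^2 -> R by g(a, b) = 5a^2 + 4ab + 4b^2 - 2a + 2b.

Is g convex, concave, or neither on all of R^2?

g is quadratic, so its Hessian is the constant matrix H = [[10, 4], [4, 8]].
det(H) = 64, tr(H) = 18.
det(H) > 0 and tr(H) > 0, so H is positive definite everywhere: convex.

convex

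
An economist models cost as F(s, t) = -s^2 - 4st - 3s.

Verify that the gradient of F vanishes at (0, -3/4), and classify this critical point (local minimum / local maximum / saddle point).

saddle point

∇F = (-2s - 4t - 3, -4s); substituting (0, -3/4) gives ∇F = (0, 0), so (0, -3/4) is indeed a critical point.
The Hessian of F is constant: H = [[-2, -4], [-4, 0]].
det(H) = (-2)·0 − (-4)² = -16.
Since det(H) < 0, H is indefinite and the critical point is a saddle point.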